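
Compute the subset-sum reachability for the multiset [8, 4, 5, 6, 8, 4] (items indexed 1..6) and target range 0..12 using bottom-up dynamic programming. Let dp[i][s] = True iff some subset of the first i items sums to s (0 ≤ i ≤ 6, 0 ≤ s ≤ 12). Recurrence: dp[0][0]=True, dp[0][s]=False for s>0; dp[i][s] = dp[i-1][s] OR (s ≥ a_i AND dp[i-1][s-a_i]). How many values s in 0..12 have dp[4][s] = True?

i\s   0   1   2   3   4   5   6   7   8   9  10  11  12
  0   T   F   F   F   F   F   F   F   F   F   F   F   F
  1   T   F   F   F   F   F   F   F   T   F   F   F   F
  2   T   F   F   F   T   F   F   F   T   F   F   F   T
  3   T   F   F   F   T   T   F   F   T   T   F   F   T
  4   T   F   F   F   T   T   T   F   T   T   T   T   T
  5   T   F   F   F   T   T   T   F   T   T   T   T   T
  6   T   F   F   F   T   T   T   F   T   T   T   T   T

9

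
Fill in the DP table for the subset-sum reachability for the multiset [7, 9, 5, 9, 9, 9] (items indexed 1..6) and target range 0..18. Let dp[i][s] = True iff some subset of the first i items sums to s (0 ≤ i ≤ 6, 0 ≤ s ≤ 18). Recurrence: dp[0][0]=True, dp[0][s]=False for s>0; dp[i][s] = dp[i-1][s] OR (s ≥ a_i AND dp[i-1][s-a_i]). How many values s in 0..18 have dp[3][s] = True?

i\s   0   1   2   3   4   5   6   7   8   9  10  11  12  13  14  15  16  17  18
  0   T   F   F   F   F   F   F   F   F   F   F   F   F   F   F   F   F   F   F
  1   T   F   F   F   F   F   F   T   F   F   F   F   F   F   F   F   F   F   F
  2   T   F   F   F   F   F   F   T   F   T   F   F   F   F   F   F   T   F   F
  3   T   F   F   F   F   T   F   T   F   T   F   F   T   F   T   F   T   F   F
  4   T   F   F   F   F   T   F   T   F   T   F   F   T   F   T   F   T   F   T
  5   T   F   F   F   F   T   F   T   F   T   F   F   T   F   T   F   T   F   T
  6   T   F   F   F   F   T   F   T   F   T   F   F   T   F   T   F   T   F   T

7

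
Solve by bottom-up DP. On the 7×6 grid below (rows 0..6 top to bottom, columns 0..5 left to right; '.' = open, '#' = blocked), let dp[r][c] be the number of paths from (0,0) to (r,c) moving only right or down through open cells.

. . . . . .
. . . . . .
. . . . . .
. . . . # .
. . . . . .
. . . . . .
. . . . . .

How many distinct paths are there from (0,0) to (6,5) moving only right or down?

r\c   0   1   2   3   4   5
  0   1   1   1   1   1   1
  1   1   2   3   4   5   6
  2   1   3   6  10  15  21
  3   1   4  10  20   0  21
  4   1   5  15  35  35  56
  5   1   6  21  56  91 147
  6   1   7  28  84 175 322

322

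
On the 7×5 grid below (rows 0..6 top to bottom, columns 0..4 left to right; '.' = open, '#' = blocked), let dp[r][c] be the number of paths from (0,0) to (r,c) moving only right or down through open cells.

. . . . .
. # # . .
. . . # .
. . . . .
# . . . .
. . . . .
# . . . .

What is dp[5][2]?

7

r\c   0   1   2   3   4
  0   1   1   1   1   1
  1   1   0   0   1   2
  2   1   1   1   0   2
  3   1   2   3   3   5
  4   0   2   5   8  13
  5   0   2   7  15  28
  6   0   2   9  24  52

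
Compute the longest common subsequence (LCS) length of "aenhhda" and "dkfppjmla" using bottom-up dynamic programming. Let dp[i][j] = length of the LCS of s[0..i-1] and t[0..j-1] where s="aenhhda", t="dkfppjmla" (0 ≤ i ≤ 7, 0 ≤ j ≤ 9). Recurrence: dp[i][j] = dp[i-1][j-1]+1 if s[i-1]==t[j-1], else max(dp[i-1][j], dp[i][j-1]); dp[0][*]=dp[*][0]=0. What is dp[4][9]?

1

   ''  d  k  f  p  p  j  m  l  a
''  0  0  0  0  0  0  0  0  0  0
 a  0  0  0  0  0  0  0  0  0  1
 e  0  0  0  0  0  0  0  0  0  1
 n  0  0  0  0  0  0  0  0  0  1
 h  0  0  0  0  0  0  0  0  0  1
 h  0  0  0  0  0  0  0  0  0  1
 d  0  1  1  1  1  1  1  1  1  1
 a  0  1  1  1  1  1  1  1  1  2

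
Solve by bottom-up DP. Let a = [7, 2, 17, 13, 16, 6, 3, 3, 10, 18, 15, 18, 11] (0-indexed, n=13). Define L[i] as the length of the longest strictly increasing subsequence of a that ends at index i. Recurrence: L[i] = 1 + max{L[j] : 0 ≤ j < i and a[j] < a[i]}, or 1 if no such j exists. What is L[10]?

4

   i    0    1    2    3    4    5    6    7    8    9   10   11   12
a[i]    7    2   17   13   16    6    3    3   10   18   15   18   11
L[i]    1    1    2    2    3    2    2    2    3    4    4    5    4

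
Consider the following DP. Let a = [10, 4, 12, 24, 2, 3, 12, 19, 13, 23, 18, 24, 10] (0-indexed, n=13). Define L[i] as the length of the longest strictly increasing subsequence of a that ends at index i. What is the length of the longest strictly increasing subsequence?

   i    0    1    2    3    4    5    6    7    8    9   10   11   12
a[i]   10    4   12   24    2    3   12   19   13   23   18   24   10
L[i]    1    1    2    3    1    2    3    4    4    5    5    6    3

6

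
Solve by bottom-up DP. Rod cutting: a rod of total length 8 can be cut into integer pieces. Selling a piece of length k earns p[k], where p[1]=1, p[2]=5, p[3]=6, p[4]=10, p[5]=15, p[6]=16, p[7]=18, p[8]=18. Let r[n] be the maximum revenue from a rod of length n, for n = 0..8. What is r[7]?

   n    0    1    2    3    4    5    6    7    8
r[n]    0    1    5    6   10   15   16   20   21

20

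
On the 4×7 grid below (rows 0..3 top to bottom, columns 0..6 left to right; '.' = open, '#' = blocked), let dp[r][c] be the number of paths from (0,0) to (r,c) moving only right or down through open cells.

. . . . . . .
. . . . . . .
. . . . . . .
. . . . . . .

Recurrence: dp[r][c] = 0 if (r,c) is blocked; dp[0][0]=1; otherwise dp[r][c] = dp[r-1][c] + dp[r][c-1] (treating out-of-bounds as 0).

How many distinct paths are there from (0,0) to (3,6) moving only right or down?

r\c   0   1   2   3   4   5   6
  0   1   1   1   1   1   1   1
  1   1   2   3   4   5   6   7
  2   1   3   6  10  15  21  28
  3   1   4  10  20  35  56  84

84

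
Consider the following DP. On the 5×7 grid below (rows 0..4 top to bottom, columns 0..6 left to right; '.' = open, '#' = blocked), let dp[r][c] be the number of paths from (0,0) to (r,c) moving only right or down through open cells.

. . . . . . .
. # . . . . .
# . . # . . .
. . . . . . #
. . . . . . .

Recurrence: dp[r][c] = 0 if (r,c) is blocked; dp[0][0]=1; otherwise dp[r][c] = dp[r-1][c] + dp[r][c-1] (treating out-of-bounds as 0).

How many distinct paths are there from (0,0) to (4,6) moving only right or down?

r\c   0   1   2   3   4   5   6
  0   1   1   1   1   1   1   1
  1   1   0   1   2   3   4   5
  2   0   0   1   0   3   7  12
  3   0   0   1   1   4  11   0
  4   0   0   1   2   6  17  17

17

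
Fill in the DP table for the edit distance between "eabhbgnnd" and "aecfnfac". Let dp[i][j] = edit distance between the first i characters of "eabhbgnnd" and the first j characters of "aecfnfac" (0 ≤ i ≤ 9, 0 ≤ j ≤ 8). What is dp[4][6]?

5

   ''  a  e  c  f  n  f  a  c
''  0  1  2  3  4  5  6  7  8
 e  1  1  1  2  3  4  5  6  7
 a  2  1  2  2  3  4  5  5  6
 b  3  2  2  3  3  4  5  6  6
 h  4  3  3  3  4  4  5  6  7
 b  5  4  4  4  4  5  5  6  7
 g  6  5  5  5  5  5  6  6  7
 n  7  6  6  6  6  5  6  7  7
 n  8  7  7  7  7  6  6  7  8
 d  9  8  8  8  8  7  7  7  8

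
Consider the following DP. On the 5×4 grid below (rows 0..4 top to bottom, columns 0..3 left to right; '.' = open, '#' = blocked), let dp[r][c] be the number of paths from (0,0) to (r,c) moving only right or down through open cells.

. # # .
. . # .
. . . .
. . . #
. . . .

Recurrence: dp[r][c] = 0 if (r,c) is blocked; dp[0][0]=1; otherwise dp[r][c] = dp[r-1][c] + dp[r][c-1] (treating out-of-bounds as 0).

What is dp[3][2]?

5

r\c   0   1   2   3
  0   1   0   0   0
  1   1   1   0   0
  2   1   2   2   2
  3   1   3   5   0
  4   1   4   9   9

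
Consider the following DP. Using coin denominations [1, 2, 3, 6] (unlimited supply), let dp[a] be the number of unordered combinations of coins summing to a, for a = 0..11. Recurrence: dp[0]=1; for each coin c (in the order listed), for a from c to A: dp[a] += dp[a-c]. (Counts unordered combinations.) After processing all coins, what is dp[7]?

9

after  coin     0     1     2     3     4     5     6     7     8     9    10    11
          1     1     1     1     1     1     1     1     1     1     1     1     1
          2     1     1     2     2     3     3     4     4     5     5     6     6
          3     1     1     2     3     4     5     7     8    10    12    14    16
          6     1     1     2     3     4     5     8     9    12    15    18    21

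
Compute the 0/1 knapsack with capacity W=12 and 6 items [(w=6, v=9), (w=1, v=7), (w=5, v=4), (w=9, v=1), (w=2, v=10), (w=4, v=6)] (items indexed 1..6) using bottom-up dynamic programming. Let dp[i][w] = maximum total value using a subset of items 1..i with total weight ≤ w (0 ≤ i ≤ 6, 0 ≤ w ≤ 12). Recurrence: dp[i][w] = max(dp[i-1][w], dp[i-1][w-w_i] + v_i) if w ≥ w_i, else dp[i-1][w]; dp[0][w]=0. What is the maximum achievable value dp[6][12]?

i\w   0   1   2   3   4   5   6   7   8   9  10  11  12
  0   0   0   0   0   0   0   0   0   0   0   0   0   0
  1   0   0   0   0   0   0   9   9   9   9   9   9   9
  2   0   7   7   7   7   7   9  16  16  16  16  16  16
  3   0   7   7   7   7   7  11  16  16  16  16  16  20
  4   0   7   7   7   7   7  11  16  16  16  16  16  20
  5   0   7  10  17  17  17  17  17  21  26  26  26  26
  6   0   7  10  17  17  17  17  23  23  26  26  26  27

27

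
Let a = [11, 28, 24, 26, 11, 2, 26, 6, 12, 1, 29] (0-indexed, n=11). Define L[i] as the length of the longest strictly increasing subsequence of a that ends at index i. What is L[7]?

2

   i    0    1    2    3    4    5    6    7    8    9   10
a[i]   11   28   24   26   11    2   26    6   12    1   29
L[i]    1    2    2    3    1    1    3    2    3    1    4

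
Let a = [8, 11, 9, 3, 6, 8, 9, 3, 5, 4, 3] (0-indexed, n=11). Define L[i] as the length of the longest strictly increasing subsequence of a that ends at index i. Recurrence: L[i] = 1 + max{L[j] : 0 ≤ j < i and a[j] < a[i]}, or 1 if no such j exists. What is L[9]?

   i    0    1    2    3    4    5    6    7    8    9   10
a[i]    8   11    9    3    6    8    9    3    5    4    3
L[i]    1    2    2    1    2    3    4    1    2    2    1

2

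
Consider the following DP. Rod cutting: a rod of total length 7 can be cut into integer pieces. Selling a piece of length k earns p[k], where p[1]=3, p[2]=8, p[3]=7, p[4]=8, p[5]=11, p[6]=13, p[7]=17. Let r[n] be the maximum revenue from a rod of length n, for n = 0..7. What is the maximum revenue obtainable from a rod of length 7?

   n    0    1    2    3    4    5    6    7
r[n]    0    3    8   11   16   19   24   27

27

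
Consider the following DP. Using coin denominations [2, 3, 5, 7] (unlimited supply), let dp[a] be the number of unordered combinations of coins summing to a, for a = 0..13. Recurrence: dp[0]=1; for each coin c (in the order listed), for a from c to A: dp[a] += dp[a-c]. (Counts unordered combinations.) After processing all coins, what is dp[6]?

2

after  coin     0     1     2     3     4     5     6     7     8     9    10    11    12    13
          2     1     0     1     0     1     0     1     0     1     0     1     0     1     0
          3     1     0     1     1     1     1     2     1     2     2     2     2     3     2
          5     1     0     1     1     1     2     2     2     3     3     4     4     5     5
          7     1     0     1     1     1     2     2     3     3     4     5     5     7     7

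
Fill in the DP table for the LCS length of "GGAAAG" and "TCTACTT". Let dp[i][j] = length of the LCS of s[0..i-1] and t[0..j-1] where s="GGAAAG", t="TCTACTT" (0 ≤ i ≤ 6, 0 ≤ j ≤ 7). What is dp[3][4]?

   ''  T  C  T  A  C  T  T
''  0  0  0  0  0  0  0  0
 G  0  0  0  0  0  0  0  0
 G  0  0  0  0  0  0  0  0
 A  0  0  0  0  1  1  1  1
 A  0  0  0  0  1  1  1  1
 A  0  0  0  0  1  1  1  1
 G  0  0  0  0  1  1  1  1

1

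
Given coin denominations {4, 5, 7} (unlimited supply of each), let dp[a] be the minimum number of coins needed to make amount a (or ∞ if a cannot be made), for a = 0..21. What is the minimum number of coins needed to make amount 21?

3

 a  0  1  2  3  4  5  6  7  8  9 10 11 12 13 14 15 16 17 18 19 20 21
dp  0  -  -  -  1  1  -  1  2  2  2  2  2  3  2  3  3  3  3  3  4  3
(- denotes ∞ / unreachable)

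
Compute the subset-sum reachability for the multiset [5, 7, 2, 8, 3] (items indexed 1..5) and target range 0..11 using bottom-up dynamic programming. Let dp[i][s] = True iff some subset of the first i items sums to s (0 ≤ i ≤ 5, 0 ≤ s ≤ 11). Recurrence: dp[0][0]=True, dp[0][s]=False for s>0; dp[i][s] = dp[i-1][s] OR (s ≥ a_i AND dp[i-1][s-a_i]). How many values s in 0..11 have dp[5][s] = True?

9

i\s   0   1   2   3   4   5   6   7   8   9  10  11
  0   T   F   F   F   F   F   F   F   F   F   F   F
  1   T   F   F   F   F   T   F   F   F   F   F   F
  2   T   F   F   F   F   T   F   T   F   F   F   F
  3   T   F   T   F   F   T   F   T   F   T   F   F
  4   T   F   T   F   F   T   F   T   T   T   T   F
  5   T   F   T   T   F   T   F   T   T   T   T   T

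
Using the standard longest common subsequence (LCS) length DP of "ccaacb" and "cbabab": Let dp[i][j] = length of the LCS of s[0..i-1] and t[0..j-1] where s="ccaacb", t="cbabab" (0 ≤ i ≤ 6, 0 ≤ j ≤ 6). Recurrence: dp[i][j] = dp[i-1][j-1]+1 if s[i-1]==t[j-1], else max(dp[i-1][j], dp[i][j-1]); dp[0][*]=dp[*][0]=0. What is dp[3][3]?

2

   ''  c  b  a  b  a  b
''  0  0  0  0  0  0  0
 c  0  1  1  1  1  1  1
 c  0  1  1  1  1  1  1
 a  0  1  1  2  2  2  2
 a  0  1  1  2  2  3  3
 c  0  1  1  2  2  3  3
 b  0  1  2  2  3  3  4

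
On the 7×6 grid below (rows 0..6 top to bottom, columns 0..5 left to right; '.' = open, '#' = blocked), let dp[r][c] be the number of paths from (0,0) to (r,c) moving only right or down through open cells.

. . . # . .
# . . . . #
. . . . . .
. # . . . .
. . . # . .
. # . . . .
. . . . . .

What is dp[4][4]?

r\c   0   1   2   3   4   5
  0   1   1   1   0   0   0
  1   0   1   2   2   2   0
  2   0   1   3   5   7   7
  3   0   0   3   8  15  22
  4   0   0   3   0  15  37
  5   0   0   3   3  18  55
  6   0   0   3   6  24  79

15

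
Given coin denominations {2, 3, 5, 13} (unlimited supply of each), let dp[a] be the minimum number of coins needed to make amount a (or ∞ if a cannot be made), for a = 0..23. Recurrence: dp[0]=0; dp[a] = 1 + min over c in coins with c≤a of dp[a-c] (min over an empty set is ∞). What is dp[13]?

1

 a  0  1  2  3  4  5  6  7  8  9 10 11 12 13 14 15 16 17 18 19 20 21 22 23
dp  0  -  1  1  2  1  2  2  2  3  2  3  3  1  4  2  2  3  2  3  3  3  4  3
(- denotes ∞ / unreachable)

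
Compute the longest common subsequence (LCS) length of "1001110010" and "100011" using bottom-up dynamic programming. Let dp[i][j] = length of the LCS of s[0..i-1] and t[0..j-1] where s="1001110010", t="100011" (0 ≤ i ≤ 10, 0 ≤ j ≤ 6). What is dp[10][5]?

5

   ''  1  0  0  0  1  1
''  0  0  0  0  0  0  0
 1  0  1  1  1  1  1  1
 0  0  1  2  2  2  2  2
 0  0  1  2  3  3  3  3
 1  0  1  2  3  3  4  4
 1  0  1  2  3  3  4  5
 1  0  1  2  3  3  4  5
 0  0  1  2  3  4  4  5
 0  0  1  2  3  4  4  5
 1  0  1  2  3  4  5  5
 0  0  1  2  3  4  5  5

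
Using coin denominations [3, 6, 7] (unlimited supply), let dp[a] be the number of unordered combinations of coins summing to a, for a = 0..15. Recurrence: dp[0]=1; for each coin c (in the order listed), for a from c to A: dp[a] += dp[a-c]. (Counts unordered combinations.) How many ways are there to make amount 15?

3

after  coin     0     1     2     3     4     5     6     7     8     9    10    11    12    13    14    15
          3     1     0     0     1     0     0     1     0     0     1     0     0     1     0     0     1
          6     1     0     0     1     0     0     2     0     0     2     0     0     3     0     0     3
          7     1     0     0     1     0     0     2     1     0     2     1     0     3     2     1     3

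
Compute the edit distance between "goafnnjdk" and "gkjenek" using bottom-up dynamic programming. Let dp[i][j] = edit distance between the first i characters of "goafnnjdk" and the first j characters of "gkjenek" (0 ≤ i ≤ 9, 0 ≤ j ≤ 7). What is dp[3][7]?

6

   ''  g  k  j  e  n  e  k
''  0  1  2  3  4  5  6  7
 g  1  0  1  2  3  4  5  6
 o  2  1  1  2  3  4  5  6
 a  3  2  2  2  3  4  5  6
 f  4  3  3  3  3  4  5  6
 n  5  4  4  4  4  3  4  5
 n  6  5  5  5  5  4  4  5
 j  7  6  6  5  6  5  5  5
 d  8  7  7  6  6  6  6  6
 k  9  8  7  7  7  7  7  6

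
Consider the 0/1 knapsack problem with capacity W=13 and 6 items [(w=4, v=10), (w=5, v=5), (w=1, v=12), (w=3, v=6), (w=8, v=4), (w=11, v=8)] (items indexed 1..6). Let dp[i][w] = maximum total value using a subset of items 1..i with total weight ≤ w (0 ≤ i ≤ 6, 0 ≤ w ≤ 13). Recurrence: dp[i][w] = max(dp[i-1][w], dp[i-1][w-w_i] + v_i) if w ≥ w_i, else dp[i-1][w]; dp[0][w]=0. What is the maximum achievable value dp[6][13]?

i\w   0   1   2   3   4   5   6   7   8   9  10  11  12  13
  0   0   0   0   0   0   0   0   0   0   0   0   0   0   0
  1   0   0   0   0  10  10  10  10  10  10  10  10  10  10
  2   0   0   0   0  10  10  10  10  10  15  15  15  15  15
  3   0  12  12  12  12  22  22  22  22  22  27  27  27  27
  4   0  12  12  12  18  22  22  22  28  28  28  28  28  33
  5   0  12  12  12  18  22  22  22  28  28  28  28  28  33
  6   0  12  12  12  18  22  22  22  28  28  28  28  28  33

33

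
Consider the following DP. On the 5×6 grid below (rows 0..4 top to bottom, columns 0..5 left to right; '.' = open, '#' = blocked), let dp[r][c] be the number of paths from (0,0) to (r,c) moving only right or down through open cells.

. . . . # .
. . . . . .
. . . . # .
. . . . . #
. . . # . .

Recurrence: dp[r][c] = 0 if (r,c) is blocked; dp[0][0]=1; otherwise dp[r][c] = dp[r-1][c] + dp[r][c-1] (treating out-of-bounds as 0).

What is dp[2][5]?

r\c   0   1   2   3   4   5
  0   1   1   1   1   0   0
  1   1   2   3   4   4   4
  2   1   3   6  10   0   4
  3   1   4  10  20  20   0
  4   1   5  15   0  20  20

4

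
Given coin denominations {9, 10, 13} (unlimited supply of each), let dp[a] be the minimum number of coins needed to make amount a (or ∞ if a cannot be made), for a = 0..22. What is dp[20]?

 a  0  1  2  3  4  5  6  7  8  9 10 11 12 13 14 15 16 17 18 19 20 21 22
dp  0  -  -  -  -  -  -  -  -  1  1  -  -  1  -  -  -  -  2  2  2  -  2
(- denotes ∞ / unreachable)

2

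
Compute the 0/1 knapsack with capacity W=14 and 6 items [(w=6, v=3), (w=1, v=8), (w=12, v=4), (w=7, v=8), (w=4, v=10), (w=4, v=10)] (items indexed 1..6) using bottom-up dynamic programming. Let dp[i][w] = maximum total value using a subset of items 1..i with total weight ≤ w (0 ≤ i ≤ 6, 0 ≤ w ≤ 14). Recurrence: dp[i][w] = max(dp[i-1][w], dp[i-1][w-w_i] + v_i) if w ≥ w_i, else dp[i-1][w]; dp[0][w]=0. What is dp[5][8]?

i\w   0   1   2   3   4   5   6   7   8   9  10  11  12  13  14
  0   0   0   0   0   0   0   0   0   0   0   0   0   0   0   0
  1   0   0   0   0   0   0   3   3   3   3   3   3   3   3   3
  2   0   8   8   8   8   8   8  11  11  11  11  11  11  11  11
  3   0   8   8   8   8   8   8  11  11  11  11  11  11  12  12
  4   0   8   8   8   8   8   8  11  16  16  16  16  16  16  19
  5   0   8   8   8  10  18  18  18  18  18  18  21  26  26  26
  6   0   8   8   8  10  18  18  18  20  28  28  28  28  28  28

18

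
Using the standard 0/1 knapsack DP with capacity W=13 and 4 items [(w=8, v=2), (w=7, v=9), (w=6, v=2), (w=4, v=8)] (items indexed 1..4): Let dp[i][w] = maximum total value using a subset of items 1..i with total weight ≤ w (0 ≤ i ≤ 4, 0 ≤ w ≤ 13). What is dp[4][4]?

i\w   0   1   2   3   4   5   6   7   8   9  10  11  12  13
  0   0   0   0   0   0   0   0   0   0   0   0   0   0   0
  1   0   0   0   0   0   0   0   0   2   2   2   2   2   2
  2   0   0   0   0   0   0   0   9   9   9   9   9   9   9
  3   0   0   0   0   0   0   2   9   9   9   9   9   9  11
  4   0   0   0   0   8   8   8   9   9   9  10  17  17  17

8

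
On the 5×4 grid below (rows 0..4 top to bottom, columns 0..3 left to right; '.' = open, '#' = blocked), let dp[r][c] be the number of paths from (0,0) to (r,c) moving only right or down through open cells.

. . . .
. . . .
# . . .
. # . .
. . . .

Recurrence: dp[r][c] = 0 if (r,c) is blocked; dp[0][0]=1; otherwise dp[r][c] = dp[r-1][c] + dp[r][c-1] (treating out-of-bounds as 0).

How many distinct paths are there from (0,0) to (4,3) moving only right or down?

19

r\c   0   1   2   3
  0   1   1   1   1
  1   1   2   3   4
  2   0   2   5   9
  3   0   0   5  14
  4   0   0   5  19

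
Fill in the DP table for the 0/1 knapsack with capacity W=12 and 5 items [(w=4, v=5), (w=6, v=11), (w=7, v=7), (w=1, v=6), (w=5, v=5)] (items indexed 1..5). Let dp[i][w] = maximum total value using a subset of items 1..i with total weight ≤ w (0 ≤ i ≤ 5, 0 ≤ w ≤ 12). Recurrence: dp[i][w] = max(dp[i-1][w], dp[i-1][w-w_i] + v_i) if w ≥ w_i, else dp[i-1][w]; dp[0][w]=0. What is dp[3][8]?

i\w   0   1   2   3   4   5   6   7   8   9  10  11  12
  0   0   0   0   0   0   0   0   0   0   0   0   0   0
  1   0   0   0   0   5   5   5   5   5   5   5   5   5
  2   0   0   0   0   5   5  11  11  11  11  16  16  16
  3   0   0   0   0   5   5  11  11  11  11  16  16  16
  4   0   6   6   6   6  11  11  17  17  17  17  22  22
  5   0   6   6   6   6  11  11  17  17  17  17  22  22

11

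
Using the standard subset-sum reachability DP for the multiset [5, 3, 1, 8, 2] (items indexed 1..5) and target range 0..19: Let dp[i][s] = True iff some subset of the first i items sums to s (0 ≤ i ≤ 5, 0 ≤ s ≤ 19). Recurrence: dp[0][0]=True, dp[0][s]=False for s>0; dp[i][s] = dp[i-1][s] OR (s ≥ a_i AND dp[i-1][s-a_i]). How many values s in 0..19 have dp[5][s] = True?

i\s   0   1   2   3   4   5   6   7   8   9  10  11  12  13  14  15  16  17  18  19
  0   T   F   F   F   F   F   F   F   F   F   F   F   F   F   F   F   F   F   F   F
  1   T   F   F   F   F   T   F   F   F   F   F   F   F   F   F   F   F   F   F   F
  2   T   F   F   T   F   T   F   F   T   F   F   F   F   F   F   F   F   F   F   F
  3   T   T   F   T   T   T   T   F   T   T   F   F   F   F   F   F   F   F   F   F
  4   T   T   F   T   T   T   T   F   T   T   F   T   T   T   T   F   T   T   F   F
  5   T   T   T   T   T   T   T   T   T   T   T   T   T   T   T   T   T   T   T   T

20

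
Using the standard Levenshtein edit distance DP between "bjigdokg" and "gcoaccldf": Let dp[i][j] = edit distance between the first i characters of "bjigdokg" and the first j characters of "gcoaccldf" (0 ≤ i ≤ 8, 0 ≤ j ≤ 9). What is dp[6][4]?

5

   ''  g  c  o  a  c  c  l  d  f
''  0  1  2  3  4  5  6  7  8  9
 b  1  1  2  3  4  5  6  7  8  9
 j  2  2  2  3  4  5  6  7  8  9
 i  3  3  3  3  4  5  6  7  8  9
 g  4  3  4  4  4  5  6  7  8  9
 d  5  4  4  5  5  5  6  7  7  8
 o  6  5  5  4  5  6  6  7  8  8
 k  7  6  6  5  5  6  7  7  8  9
 g  8  7  7  6  6  6  7  8  8  9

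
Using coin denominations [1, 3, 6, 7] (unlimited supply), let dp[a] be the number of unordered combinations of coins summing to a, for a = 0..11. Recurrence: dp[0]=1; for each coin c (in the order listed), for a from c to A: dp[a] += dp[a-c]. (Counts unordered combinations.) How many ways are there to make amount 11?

8

after  coin     0     1     2     3     4     5     6     7     8     9    10    11
          1     1     1     1     1     1     1     1     1     1     1     1     1
          3     1     1     1     2     2     2     3     3     3     4     4     4
          6     1     1     1     2     2     2     4     4     4     6     6     6
          7     1     1     1     2     2     2     4     5     5     7     8     8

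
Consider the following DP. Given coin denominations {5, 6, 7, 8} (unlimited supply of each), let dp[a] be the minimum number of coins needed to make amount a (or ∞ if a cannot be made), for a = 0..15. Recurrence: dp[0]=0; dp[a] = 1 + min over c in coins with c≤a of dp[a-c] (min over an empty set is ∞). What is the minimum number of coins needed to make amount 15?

2

 a  0  1  2  3  4  5  6  7  8  9 10 11 12 13 14 15
dp  0  -  -  -  -  1  1  1  1  -  2  2  2  2  2  2
(- denotes ∞ / unreachable)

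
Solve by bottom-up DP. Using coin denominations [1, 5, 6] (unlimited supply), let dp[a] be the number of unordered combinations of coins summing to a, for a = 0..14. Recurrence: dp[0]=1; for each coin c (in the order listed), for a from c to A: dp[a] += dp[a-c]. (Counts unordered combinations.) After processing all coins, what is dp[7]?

3

after  coin     0     1     2     3     4     5     6     7     8     9    10    11    12    13    14
          1     1     1     1     1     1     1     1     1     1     1     1     1     1     1     1
          5     1     1     1     1     1     2     2     2     2     2     3     3     3     3     3
          6     1     1     1     1     1     2     3     3     3     3     4     5     6     6     6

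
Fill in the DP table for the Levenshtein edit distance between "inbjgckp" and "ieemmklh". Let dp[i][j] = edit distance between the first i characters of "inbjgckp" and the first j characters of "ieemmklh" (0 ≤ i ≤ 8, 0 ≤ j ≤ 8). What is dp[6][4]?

5

   ''  i  e  e  m  m  k  l  h
''  0  1  2  3  4  5  6  7  8
 i  1  0  1  2  3  4  5  6  7
 n  2  1  1  2  3  4  5  6  7
 b  3  2  2  2  3  4  5  6  7
 j  4  3  3  3  3  4  5  6  7
 g  5  4  4  4  4  4  5  6  7
 c  6  5  5  5  5  5  5  6  7
 k  7  6  6  6  6  6  5  6  7
 p  8  7  7  7  7  7  6  6  7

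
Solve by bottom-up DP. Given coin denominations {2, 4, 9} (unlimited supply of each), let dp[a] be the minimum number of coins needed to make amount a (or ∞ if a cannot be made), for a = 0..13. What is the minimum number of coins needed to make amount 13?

 a  0  1  2  3  4  5  6  7  8  9 10 11 12 13
dp  0  -  1  -  1  -  2  -  2  1  3  2  3  2
(- denotes ∞ / unreachable)

2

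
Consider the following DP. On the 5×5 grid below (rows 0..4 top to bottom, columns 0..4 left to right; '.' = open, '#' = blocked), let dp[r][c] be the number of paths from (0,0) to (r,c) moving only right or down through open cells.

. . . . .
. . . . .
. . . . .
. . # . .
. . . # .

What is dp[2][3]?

10

r\c   0   1   2   3   4
  0   1   1   1   1   1
  1   1   2   3   4   5
  2   1   3   6  10  15
  3   1   4   0  10  25
  4   1   5   5   0  25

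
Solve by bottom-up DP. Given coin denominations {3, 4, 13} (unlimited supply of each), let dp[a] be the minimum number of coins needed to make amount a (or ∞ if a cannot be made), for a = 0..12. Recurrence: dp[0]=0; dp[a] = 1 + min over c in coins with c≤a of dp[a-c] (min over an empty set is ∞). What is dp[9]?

3

 a  0  1  2  3  4  5  6  7  8  9 10 11 12
dp  0  -  -  1  1  -  2  2  2  3  3  3  3
(- denotes ∞ / unreachable)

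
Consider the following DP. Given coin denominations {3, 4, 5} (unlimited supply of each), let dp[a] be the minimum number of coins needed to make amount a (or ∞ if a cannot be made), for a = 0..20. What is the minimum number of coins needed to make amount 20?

4

 a  0  1  2  3  4  5  6  7  8  9 10 11 12 13 14 15 16 17 18 19 20
dp  0  -  -  1  1  1  2  2  2  2  2  3  3  3  3  3  4  4  4  4  4
(- denotes ∞ / unreachable)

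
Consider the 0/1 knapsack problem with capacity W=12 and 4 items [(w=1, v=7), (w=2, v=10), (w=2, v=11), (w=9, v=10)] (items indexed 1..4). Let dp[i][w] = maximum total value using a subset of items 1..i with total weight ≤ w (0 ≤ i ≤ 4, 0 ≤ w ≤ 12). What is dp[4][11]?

i\w   0   1   2   3   4   5   6   7   8   9  10  11  12
  0   0   0   0   0   0   0   0   0   0   0   0   0   0
  1   0   7   7   7   7   7   7   7   7   7   7   7   7
  2   0   7  10  17  17  17  17  17  17  17  17  17  17
  3   0   7  11  18  21  28  28  28  28  28  28  28  28
  4   0   7  11  18  21  28  28  28  28  28  28  28  28

28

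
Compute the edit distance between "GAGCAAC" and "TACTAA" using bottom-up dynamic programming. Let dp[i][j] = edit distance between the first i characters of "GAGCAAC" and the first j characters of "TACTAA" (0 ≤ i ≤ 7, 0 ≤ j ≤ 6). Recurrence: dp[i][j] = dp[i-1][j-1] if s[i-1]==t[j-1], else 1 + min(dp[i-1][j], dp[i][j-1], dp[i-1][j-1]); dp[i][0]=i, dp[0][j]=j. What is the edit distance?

   ''  T  A  C  T  A  A
''  0  1  2  3  4  5  6
 G  1  1  2  3  4  5  6
 A  2  2  1  2  3  4  5
 G  3  3  2  2  3  4  5
 C  4  4  3  2  3  4  5
 A  5  5  4  3  3  3  4
 A  6  6  5  4  4  3  3
 C  7  7  6  5  5  4  4

4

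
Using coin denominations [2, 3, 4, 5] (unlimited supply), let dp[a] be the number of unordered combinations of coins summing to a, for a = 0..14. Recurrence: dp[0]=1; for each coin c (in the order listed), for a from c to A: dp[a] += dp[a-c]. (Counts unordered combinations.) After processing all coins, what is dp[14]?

after  coin     0     1     2     3     4     5     6     7     8     9    10    11    12    13    14
          2     1     0     1     0     1     0     1     0     1     0     1     0     1     0     1
          3     1     0     1     1     1     1     2     1     2     2     2     2     3     2     3
          4     1     0     1     1     2     1     3     2     4     3     5     4     7     5     8
          5     1     0     1     1     2     2     3     3     5     5     7     7    10    10    13

13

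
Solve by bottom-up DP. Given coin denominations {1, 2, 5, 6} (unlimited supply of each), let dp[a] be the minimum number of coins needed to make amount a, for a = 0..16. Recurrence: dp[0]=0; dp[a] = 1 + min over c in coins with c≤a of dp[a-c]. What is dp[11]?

2

 a  0  1  2  3  4  5  6  7  8  9 10 11 12 13 14 15 16
dp  0  1  1  2  2  1  1  2  2  3  2  2  2  3  3  3  3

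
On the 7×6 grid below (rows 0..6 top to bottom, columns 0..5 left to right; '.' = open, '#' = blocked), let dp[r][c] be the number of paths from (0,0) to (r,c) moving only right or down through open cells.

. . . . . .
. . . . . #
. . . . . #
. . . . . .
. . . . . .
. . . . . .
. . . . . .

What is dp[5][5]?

231

r\c   0   1   2   3   4   5
  0   1   1   1   1   1   1
  1   1   2   3   4   5   0
  2   1   3   6  10  15   0
  3   1   4  10  20  35  35
  4   1   5  15  35  70 105
  5   1   6  21  56 126 231
  6   1   7  28  84 210 441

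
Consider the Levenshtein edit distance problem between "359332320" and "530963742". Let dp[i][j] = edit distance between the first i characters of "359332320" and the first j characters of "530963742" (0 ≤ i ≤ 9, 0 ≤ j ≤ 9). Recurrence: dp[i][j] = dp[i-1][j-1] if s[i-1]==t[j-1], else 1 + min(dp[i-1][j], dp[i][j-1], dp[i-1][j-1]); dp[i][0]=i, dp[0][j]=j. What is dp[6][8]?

   ''  5  3  0  9  6  3  7  4  2
''  0  1  2  3  4  5  6  7  8  9
 3  1  1  1  2  3  4  5  6  7  8
 5  2  1  2  2  3  4  5  6  7  8
 9  3  2  2  3  2  3  4  5  6  7
 3  4  3  2  3  3  3  3  4  5  6
 3  5  4  3  3  4  4  3  4  5  6
 2  6  5  4  4  4  5  4  4  5  5
 3  7  6  5  5  5  5  5  5  5  6
 2  8  7  6  6  6  6  6  6  6  5
 0  9  8  7  6  7  7  7  7  7  6

5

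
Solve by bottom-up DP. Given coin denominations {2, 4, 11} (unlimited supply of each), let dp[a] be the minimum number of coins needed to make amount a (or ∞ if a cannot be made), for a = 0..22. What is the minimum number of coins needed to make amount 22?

 a  0  1  2  3  4  5  6  7  8  9 10 11 12 13 14 15 16 17 18 19 20 21 22
dp  0  -  1  -  1  -  2  -  2  -  3  1  3  2  4  2  4  3  5  3  5  4  2
(- denotes ∞ / unreachable)

2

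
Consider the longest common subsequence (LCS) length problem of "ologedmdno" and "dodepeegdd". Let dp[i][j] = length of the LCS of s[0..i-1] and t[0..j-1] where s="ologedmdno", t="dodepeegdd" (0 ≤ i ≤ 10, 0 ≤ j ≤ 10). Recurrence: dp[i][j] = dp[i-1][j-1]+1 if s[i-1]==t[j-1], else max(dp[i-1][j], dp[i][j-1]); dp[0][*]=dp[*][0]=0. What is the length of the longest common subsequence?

   ''  d  o  d  e  p  e  e  g  d  d
''  0  0  0  0  0  0  0  0  0  0  0
 o  0  0  1  1  1  1  1  1  1  1  1
 l  0  0  1  1  1  1  1  1  1  1  1
 o  0  0  1  1  1  1  1  1  1  1  1
 g  0  0  1  1  1  1  1  1  2  2  2
 e  0  0  1  1  2  2  2  2  2  2  2
 d  0  1  1  2  2  2  2  2  2  3  3
 m  0  1  1  2  2  2  2  2  2  3  3
 d  0  1  1  2  2  2  2  2  2  3  4
 n  0  1  1  2  2  2  2  2  2  3  4
 o  0  1  2  2  2  2  2  2  2  3  4

4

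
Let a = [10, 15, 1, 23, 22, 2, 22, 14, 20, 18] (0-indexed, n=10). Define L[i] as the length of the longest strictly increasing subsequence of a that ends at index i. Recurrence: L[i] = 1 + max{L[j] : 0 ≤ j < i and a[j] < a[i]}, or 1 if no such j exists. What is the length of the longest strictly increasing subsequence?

4

   i    0    1    2    3    4    5    6    7    8    9
a[i]   10   15    1   23   22    2   22   14   20   18
L[i]    1    2    1    3    3    2    3    3    4    4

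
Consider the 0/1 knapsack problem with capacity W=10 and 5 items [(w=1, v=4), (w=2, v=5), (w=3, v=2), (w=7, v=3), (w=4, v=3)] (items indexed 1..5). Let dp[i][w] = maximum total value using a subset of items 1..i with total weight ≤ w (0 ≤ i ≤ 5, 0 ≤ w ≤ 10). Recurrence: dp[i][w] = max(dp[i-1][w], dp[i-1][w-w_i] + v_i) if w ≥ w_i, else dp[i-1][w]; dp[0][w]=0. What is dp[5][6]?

i\w   0   1   2   3   4   5   6   7   8   9  10
  0   0   0   0   0   0   0   0   0   0   0   0
  1   0   4   4   4   4   4   4   4   4   4   4
  2   0   4   5   9   9   9   9   9   9   9   9
  3   0   4   5   9   9   9  11  11  11  11  11
  4   0   4   5   9   9   9  11  11  11  11  12
  5   0   4   5   9   9   9  11  12  12  12  14

11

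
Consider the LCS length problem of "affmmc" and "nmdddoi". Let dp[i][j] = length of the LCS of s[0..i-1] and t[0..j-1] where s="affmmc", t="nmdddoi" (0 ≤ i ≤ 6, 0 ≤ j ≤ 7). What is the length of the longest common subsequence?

   ''  n  m  d  d  d  o  i
''  0  0  0  0  0  0  0  0
 a  0  0  0  0  0  0  0  0
 f  0  0  0  0  0  0  0  0
 f  0  0  0  0  0  0  0  0
 m  0  0  1  1  1  1  1  1
 m  0  0  1  1  1  1  1  1
 c  0  0  1  1  1  1  1  1

1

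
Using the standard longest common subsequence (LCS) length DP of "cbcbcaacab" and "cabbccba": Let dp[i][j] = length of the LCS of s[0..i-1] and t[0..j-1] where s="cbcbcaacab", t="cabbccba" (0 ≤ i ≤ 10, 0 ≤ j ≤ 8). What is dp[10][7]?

6

   ''  c  a  b  b  c  c  b  a
''  0  0  0  0  0  0  0  0  0
 c  0  1  1  1  1  1  1  1  1
 b  0  1  1  2  2  2  2  2  2
 c  0  1  1  2  2  3  3  3  3
 b  0  1  1  2  3  3  3  4  4
 c  0  1  1  2  3  4  4  4  4
 a  0  1  2  2  3  4  4  4  5
 a  0  1  2  2  3  4  4  4  5
 c  0  1  2  2  3  4  5  5  5
 a  0  1  2  2  3  4  5  5  6
 b  0  1  2  3  3  4  5  6  6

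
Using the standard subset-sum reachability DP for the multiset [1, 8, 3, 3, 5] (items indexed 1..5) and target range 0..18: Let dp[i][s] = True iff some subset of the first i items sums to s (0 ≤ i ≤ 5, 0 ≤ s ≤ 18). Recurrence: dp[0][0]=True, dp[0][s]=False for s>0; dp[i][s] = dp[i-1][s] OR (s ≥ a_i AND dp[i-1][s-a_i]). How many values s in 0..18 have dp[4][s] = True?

12

i\s   0   1   2   3   4   5   6   7   8   9  10  11  12  13  14  15  16  17  18
  0   T   F   F   F   F   F   F   F   F   F   F   F   F   F   F   F   F   F   F
  1   T   T   F   F   F   F   F   F   F   F   F   F   F   F   F   F   F   F   F
  2   T   T   F   F   F   F   F   F   T   T   F   F   F   F   F   F   F   F   F
  3   T   T   F   T   T   F   F   F   T   T   F   T   T   F   F   F   F   F   F
  4   T   T   F   T   T   F   T   T   T   T   F   T   T   F   T   T   F   F   F
  5   T   T   F   T   T   T   T   T   T   T   F   T   T   T   T   T   T   T   F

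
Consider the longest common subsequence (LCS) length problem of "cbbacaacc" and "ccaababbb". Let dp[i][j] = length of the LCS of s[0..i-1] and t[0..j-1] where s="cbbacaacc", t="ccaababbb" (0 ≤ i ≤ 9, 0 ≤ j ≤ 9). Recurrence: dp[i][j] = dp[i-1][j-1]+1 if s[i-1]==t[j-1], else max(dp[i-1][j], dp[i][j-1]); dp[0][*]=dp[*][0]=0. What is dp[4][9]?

3

   ''  c  c  a  a  b  a  b  b  b
''  0  0  0  0  0  0  0  0  0  0
 c  0  1  1  1  1  1  1  1  1  1
 b  0  1  1  1  1  2  2  2  2  2
 b  0  1  1  1  1  2  2  3  3  3
 a  0  1  1  2  2  2  3  3  3  3
 c  0  1  2  2  2  2  3  3  3  3
 a  0  1  2  3  3  3  3  3  3  3
 a  0  1  2  3  4  4  4  4  4  4
 c  0  1  2  3  4  4  4  4  4  4
 c  0  1  2  3  4  4  4  4  4  4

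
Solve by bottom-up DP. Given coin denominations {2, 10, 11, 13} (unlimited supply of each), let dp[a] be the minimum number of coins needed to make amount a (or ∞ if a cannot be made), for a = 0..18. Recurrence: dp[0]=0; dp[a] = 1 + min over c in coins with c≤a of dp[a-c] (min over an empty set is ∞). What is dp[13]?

1

 a  0  1  2  3  4  5  6  7  8  9 10 11 12 13 14 15 16 17 18
dp  0  -  1  -  2  -  3  -  4  -  1  1  2  1  3  2  4  3  5
(- denotes ∞ / unreachable)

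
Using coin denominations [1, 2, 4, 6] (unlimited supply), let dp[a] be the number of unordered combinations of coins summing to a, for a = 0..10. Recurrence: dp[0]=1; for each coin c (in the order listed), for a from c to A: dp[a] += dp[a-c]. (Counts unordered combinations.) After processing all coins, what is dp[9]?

after  coin     0     1     2     3     4     5     6     7     8     9    10
          1     1     1     1     1     1     1     1     1     1     1     1
          2     1     1     2     2     3     3     4     4     5     5     6
          4     1     1     2     2     4     4     6     6     9     9    12
          6     1     1     2     2     4     4     7     7    11    11    16

11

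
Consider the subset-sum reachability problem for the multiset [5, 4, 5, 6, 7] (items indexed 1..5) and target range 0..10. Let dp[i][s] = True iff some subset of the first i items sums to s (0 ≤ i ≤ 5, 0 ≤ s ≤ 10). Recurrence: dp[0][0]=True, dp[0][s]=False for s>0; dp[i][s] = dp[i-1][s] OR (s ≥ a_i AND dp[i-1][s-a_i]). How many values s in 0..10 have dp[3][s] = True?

5

i\s   0   1   2   3   4   5   6   7   8   9  10
  0   T   F   F   F   F   F   F   F   F   F   F
  1   T   F   F   F   F   T   F   F   F   F   F
  2   T   F   F   F   T   T   F   F   F   T   F
  3   T   F   F   F   T   T   F   F   F   T   T
  4   T   F   F   F   T   T   T   F   F   T   T
  5   T   F   F   F   T   T   T   T   F   T   T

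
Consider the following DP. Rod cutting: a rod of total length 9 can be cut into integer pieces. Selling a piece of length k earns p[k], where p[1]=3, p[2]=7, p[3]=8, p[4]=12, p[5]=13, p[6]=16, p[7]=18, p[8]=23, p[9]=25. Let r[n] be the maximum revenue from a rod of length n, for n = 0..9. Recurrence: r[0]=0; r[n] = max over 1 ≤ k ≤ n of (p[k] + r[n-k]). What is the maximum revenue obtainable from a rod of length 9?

   n    0    1    2    3    4    5    6    7    8    9
r[n]    0    3    7   10   14   17   21   24   28   31

31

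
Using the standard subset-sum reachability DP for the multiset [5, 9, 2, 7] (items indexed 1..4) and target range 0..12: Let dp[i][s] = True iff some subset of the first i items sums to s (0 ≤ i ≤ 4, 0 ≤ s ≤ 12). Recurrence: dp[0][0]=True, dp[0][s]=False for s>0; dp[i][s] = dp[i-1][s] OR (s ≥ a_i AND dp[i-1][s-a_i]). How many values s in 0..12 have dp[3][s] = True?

6

i\s   0   1   2   3   4   5   6   7   8   9  10  11  12
  0   T   F   F   F   F   F   F   F   F   F   F   F   F
  1   T   F   F   F   F   T   F   F   F   F   F   F   F
  2   T   F   F   F   F   T   F   F   F   T   F   F   F
  3   T   F   T   F   F   T   F   T   F   T   F   T   F
  4   T   F   T   F   F   T   F   T   F   T   F   T   T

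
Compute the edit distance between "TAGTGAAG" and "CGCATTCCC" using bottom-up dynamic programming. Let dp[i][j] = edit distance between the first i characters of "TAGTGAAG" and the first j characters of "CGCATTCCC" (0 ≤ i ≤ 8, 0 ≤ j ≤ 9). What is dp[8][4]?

   ''  C  G  C  A  T  T  C  C  C
''  0  1  2  3  4  5  6  7  8  9
 T  1  1  2  3  4  4  5  6  7  8
 A  2  2  2  3  3  4  5  6  7  8
 G  3  3  2  3  4  4  5  6  7  8
 T  4  4  3  3  4  4  4  5  6  7
 G  5  5  4  4  4  5  5  5  6  7
 A  6  6  5  5  4  5  6  6  6  7
 A  7  7  6  6  5  5  6  7  7  7
 G  8  8  7  7  6  6  6  7  8  8

6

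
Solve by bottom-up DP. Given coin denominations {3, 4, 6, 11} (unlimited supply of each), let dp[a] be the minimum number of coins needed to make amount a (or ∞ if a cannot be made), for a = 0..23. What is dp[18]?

3

 a  0  1  2  3  4  5  6  7  8  9 10 11 12 13 14 15 16 17 18 19 20 21 22 23
dp  0  -  -  1  1  -  1  2  2  2  2  1  2  3  2  2  3  2  3  3  3  3  2  3
(- denotes ∞ / unreachable)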